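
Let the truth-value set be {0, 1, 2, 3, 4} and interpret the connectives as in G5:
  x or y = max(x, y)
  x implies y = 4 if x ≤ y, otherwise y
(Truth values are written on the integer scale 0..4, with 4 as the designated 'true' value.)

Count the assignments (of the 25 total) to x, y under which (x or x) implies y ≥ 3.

16

value 4: 15 assignments (counts)
value 3: 1 assignment (counts)
value 2: 2 assignments
value 1: 3 assignments
value 0: 4 assignments
So 16 of the 25 assignments meet the threshold.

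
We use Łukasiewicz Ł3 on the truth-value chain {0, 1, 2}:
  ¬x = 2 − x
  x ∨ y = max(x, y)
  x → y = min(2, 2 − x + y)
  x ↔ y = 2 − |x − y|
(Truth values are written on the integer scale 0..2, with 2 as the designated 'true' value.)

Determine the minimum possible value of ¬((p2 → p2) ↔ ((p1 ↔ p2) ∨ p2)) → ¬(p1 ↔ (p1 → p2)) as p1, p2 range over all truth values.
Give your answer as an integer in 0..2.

Take p1 = 1, p2 = 0:
p2 → p2 = 0 → 0 = 2
p1 ↔ p2 = 1 ↔ 0 = 1
(p1 ↔ p2) ∨ p2 = 1 ∨ 0 = 1
(p2 → p2) ↔ ((p1 ↔ p2) ∨ p2) = 2 ↔ 1 = 1
¬((p2 → p2) ↔ ((p1 ↔ p2) ∨ p2)) = ¬1 = 1
p1 → p2 = 1 → 0 = 1
p1 ↔ (p1 → p2) = 1 ↔ 1 = 2
¬(p1 ↔ (p1 → p2)) = ¬2 = 0
¬((p2 → p2) ↔ ((p1 ↔ p2) ∨ p2)) → ¬(p1 ↔ (p1 → p2)) = 1 → 0 = 1
No assignment yields a value below 1, so this is the minimum.

1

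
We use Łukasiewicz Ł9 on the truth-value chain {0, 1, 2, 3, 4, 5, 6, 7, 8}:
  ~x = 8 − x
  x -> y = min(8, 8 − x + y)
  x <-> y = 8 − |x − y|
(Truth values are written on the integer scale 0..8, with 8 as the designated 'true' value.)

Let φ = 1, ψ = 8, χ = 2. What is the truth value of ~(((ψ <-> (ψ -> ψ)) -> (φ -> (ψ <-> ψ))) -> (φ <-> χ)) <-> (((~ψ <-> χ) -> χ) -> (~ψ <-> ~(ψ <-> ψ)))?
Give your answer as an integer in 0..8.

1

ψ -> ψ = 8 -> 8 = 8
ψ <-> (ψ -> ψ) = 8 <-> 8 = 8
ψ <-> ψ = 8 <-> 8 = 8
φ -> (ψ <-> ψ) = 1 -> 8 = 8
(ψ <-> (ψ -> ψ)) -> (φ -> (ψ <-> ψ)) = 8 -> 8 = 8
φ <-> χ = 1 <-> 2 = 7
((ψ <-> (ψ -> ψ)) -> (φ -> (ψ <-> ψ))) -> (φ <-> χ) = 8 -> 7 = 7
~(((ψ <-> (ψ -> ψ)) -> (φ -> (ψ <-> ψ))) -> (φ <-> χ)) = ~7 = 1
~ψ = ~8 = 0
~ψ <-> χ = 0 <-> 2 = 6
(~ψ <-> χ) -> χ = 6 -> 2 = 4
~ψ = ~8 = 0
ψ <-> ψ = 8 <-> 8 = 8
~(ψ <-> ψ) = ~8 = 0
~ψ <-> ~(ψ <-> ψ) = 0 <-> 0 = 8
((~ψ <-> χ) -> χ) -> (~ψ <-> ~(ψ <-> ψ)) = 4 -> 8 = 8
~(((ψ <-> (ψ -> ψ)) -> (φ -> (ψ <-> ψ))) -> (φ <-> χ)) <-> (((~ψ <-> χ) -> χ) -> (~ψ <-> ~(ψ <-> ψ))) = 1 <-> 8 = 1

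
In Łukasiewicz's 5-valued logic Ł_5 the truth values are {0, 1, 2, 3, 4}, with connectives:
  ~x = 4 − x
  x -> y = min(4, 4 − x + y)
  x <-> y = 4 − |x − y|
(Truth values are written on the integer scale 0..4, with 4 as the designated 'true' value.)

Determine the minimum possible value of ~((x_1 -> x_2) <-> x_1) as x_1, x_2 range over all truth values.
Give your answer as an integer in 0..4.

Take x_1 = 2, x_2 = 0:
x_1 -> x_2 = 2 -> 0 = 2
(x_1 -> x_2) <-> x_1 = 2 <-> 2 = 4
~((x_1 -> x_2) <-> x_1) = ~4 = 0
No assignment yields a value below 0, so this is the minimum.

0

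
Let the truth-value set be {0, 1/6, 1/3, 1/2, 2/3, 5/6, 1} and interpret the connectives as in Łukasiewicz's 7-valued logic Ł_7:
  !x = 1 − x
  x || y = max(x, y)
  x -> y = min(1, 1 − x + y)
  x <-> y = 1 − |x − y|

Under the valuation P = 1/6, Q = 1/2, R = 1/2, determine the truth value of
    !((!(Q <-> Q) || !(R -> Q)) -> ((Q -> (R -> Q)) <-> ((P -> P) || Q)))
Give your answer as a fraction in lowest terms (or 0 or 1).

0

Q <-> Q = 1/2 <-> 1/2 = 1
!(Q <-> Q) = !1 = 0
R -> Q = 1/2 -> 1/2 = 1
!(R -> Q) = !1 = 0
!(Q <-> Q) || !(R -> Q) = 0 || 0 = 0
R -> Q = 1/2 -> 1/2 = 1
Q -> (R -> Q) = 1/2 -> 1 = 1
P -> P = 1/6 -> 1/6 = 1
(P -> P) || Q = 1 || 1/2 = 1
(Q -> (R -> Q)) <-> ((P -> P) || Q) = 1 <-> 1 = 1
(!(Q <-> Q) || !(R -> Q)) -> ((Q -> (R -> Q)) <-> ((P -> P) || Q)) = 0 -> 1 = 1
!((!(Q <-> Q) || !(R -> Q)) -> ((Q -> (R -> Q)) <-> ((P -> P) || Q))) = !1 = 0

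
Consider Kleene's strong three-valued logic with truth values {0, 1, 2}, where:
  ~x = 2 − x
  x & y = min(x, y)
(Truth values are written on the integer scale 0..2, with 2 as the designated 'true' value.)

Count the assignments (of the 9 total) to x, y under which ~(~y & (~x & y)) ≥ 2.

7

x = 0, y = 0 ↦ 2  ≥
x = 0, y = 1 ↦ 1  <
x = 0, y = 2 ↦ 2  ≥
x = 1, y = 0 ↦ 2  ≥
x = 1, y = 1 ↦ 1  <
x = 1, y = 2 ↦ 2  ≥
x = 2, y = 0 ↦ 2  ≥
x = 2, y = 1 ↦ 2  ≥
x = 2, y = 2 ↦ 2  ≥
So 7 of the 9 assignments meet the threshold.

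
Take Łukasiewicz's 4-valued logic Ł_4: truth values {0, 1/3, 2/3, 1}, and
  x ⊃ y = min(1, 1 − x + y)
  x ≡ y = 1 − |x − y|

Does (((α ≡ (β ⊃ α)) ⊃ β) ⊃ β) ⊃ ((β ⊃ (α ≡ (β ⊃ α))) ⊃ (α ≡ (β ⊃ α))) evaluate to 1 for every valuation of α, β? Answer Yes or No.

Yes

α = 0, β = 0 ↦ 1
α = 0, β = 1/3 ↦ 1
α = 0, β = 2/3 ↦ 1
α = 0, β = 1 ↦ 1
α = 1/3, β = 0 ↦ 1
α = 1/3, β = 1/3 ↦ 1
α = 1/3, β = 2/3 ↦ 1
α = 1/3, β = 1 ↦ 1
α = 2/3, β = 0 ↦ 1
α = 2/3, β = 1/3 ↦ 1
α = 2/3, β = 2/3 ↦ 1
α = 2/3, β = 1 ↦ 1
α = 1, β = 0 ↦ 1
α = 1, β = 1/3 ↦ 1
α = 1, β = 2/3 ↦ 1
α = 1, β = 1 ↦ 1
Every assignment gives a value ≥ 1.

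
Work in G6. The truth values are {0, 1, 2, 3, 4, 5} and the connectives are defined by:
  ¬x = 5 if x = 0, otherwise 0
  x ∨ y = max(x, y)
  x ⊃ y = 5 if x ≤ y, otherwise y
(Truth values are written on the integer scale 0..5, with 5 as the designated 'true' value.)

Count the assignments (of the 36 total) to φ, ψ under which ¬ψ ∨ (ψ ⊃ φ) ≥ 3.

24

value 5: 21 assignments (counts)
value 4: 1 assignment (counts)
value 3: 2 assignments (counts)
value 2: 3 assignments
value 1: 4 assignments
value 0: 5 assignments
So 24 of the 36 assignments meet the threshold.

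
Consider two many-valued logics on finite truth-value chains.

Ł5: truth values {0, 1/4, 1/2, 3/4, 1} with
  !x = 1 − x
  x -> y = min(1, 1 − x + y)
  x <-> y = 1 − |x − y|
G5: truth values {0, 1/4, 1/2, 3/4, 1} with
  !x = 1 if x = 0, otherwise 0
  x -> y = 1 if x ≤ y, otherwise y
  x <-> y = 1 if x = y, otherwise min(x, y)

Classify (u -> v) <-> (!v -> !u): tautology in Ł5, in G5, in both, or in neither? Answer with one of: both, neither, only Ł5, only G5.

only Ł5

In Ł5: every assignment gives 1 — tautology.
In G5: at u = 1/2, v = 1/4 the value is 1/4 — not a tautology.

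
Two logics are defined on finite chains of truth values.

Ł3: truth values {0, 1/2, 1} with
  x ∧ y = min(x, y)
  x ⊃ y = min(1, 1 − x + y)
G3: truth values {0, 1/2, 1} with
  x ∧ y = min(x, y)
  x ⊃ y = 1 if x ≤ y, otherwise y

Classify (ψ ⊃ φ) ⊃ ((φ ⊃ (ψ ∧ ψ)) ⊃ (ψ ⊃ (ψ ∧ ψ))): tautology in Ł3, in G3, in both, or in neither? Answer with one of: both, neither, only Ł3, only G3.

both

In Ł3: every assignment gives 1 — tautology.
In G3: every assignment gives 1 — tautology.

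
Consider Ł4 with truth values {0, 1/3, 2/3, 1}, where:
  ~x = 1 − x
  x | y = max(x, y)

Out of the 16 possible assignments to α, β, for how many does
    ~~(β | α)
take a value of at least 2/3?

α = 0, β = 0 ↦ 0  <
α = 0, β = 1/3 ↦ 1/3  <
α = 0, β = 2/3 ↦ 2/3  ≥
α = 0, β = 1 ↦ 1  ≥
α = 1/3, β = 0 ↦ 1/3  <
α = 1/3, β = 1/3 ↦ 1/3  <
α = 1/3, β = 2/3 ↦ 2/3  ≥
α = 1/3, β = 1 ↦ 1  ≥
α = 2/3, β = 0 ↦ 2/3  ≥
α = 2/3, β = 1/3 ↦ 2/3  ≥
α = 2/3, β = 2/3 ↦ 2/3  ≥
α = 2/3, β = 1 ↦ 1  ≥
α = 1, β = 0 ↦ 1  ≥
α = 1, β = 1/3 ↦ 1  ≥
α = 1, β = 2/3 ↦ 1  ≥
α = 1, β = 1 ↦ 1  ≥
So 12 of the 16 assignments meet the threshold.

12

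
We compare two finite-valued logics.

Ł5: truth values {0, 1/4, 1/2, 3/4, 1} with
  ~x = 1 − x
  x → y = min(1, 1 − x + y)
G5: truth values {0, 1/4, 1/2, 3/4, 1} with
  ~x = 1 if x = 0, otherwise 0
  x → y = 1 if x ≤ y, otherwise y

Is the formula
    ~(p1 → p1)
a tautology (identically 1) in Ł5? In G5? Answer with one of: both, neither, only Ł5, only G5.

neither

In Ł5: at p1 = 0 the value is 0 — not a tautology.
In G5: at p1 = 0 the value is 0 — not a tautology.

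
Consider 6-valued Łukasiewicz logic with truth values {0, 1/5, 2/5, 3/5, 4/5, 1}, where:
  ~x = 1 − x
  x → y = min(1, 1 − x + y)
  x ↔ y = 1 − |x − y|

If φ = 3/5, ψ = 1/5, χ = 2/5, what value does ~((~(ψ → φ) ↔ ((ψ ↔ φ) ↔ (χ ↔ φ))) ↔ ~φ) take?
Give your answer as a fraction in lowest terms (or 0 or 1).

1/5

ψ → φ = 1/5 → 3/5 = 1
~(ψ → φ) = ~1 = 0
ψ ↔ φ = 1/5 ↔ 3/5 = 3/5
χ ↔ φ = 2/5 ↔ 3/5 = 4/5
(ψ ↔ φ) ↔ (χ ↔ φ) = 3/5 ↔ 4/5 = 4/5
~(ψ → φ) ↔ ((ψ ↔ φ) ↔ (χ ↔ φ)) = 0 ↔ 4/5 = 1/5
~φ = ~3/5 = 2/5
(~(ψ → φ) ↔ ((ψ ↔ φ) ↔ (χ ↔ φ))) ↔ ~φ = 1/5 ↔ 2/5 = 4/5
~((~(ψ → φ) ↔ ((ψ ↔ φ) ↔ (χ ↔ φ))) ↔ ~φ) = ~4/5 = 1/5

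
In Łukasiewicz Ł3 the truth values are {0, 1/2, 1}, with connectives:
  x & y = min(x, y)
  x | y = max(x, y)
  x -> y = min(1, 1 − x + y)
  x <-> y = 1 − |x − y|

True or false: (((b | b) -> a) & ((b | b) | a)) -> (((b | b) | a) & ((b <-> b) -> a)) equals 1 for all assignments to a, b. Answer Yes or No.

Counterexample: take a = 0, b = 1/2.
b | b = 1/2 | 1/2 = 1/2
(b | b) -> a = 1/2 -> 0 = 1/2
b | b = 1/2 | 1/2 = 1/2
(b | b) | a = 1/2 | 0 = 1/2
((b | b) -> a) & ((b | b) | a) = 1/2 & 1/2 = 1/2
b | b = 1/2 | 1/2 = 1/2
(b | b) | a = 1/2 | 0 = 1/2
b <-> b = 1/2 <-> 1/2 = 1
(b <-> b) -> a = 1 -> 0 = 0
((b | b) | a) & ((b <-> b) -> a) = 1/2 & 0 = 0
(((b | b) -> a) & ((b | b) | a)) -> (((b | b) | a) & ((b <-> b) -> a)) = 1/2 -> 0 = 1/2
This gives 1/2 ≠ 1.

No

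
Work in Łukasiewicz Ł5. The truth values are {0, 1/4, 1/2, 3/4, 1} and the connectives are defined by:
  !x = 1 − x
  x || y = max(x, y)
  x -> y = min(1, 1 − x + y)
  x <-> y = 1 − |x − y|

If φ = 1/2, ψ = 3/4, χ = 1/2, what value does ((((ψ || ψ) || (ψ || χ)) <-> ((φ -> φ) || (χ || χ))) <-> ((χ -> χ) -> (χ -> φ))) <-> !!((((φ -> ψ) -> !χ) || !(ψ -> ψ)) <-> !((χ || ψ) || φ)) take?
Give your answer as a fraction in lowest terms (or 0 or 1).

ψ || ψ = 3/4 || 3/4 = 3/4
ψ || χ = 3/4 || 1/2 = 3/4
(ψ || ψ) || (ψ || χ) = 3/4 || 3/4 = 3/4
φ -> φ = 1/2 -> 1/2 = 1
χ || χ = 1/2 || 1/2 = 1/2
(φ -> φ) || (χ || χ) = 1 || 1/2 = 1
((ψ || ψ) || (ψ || χ)) <-> ((φ -> φ) || (χ || χ)) = 3/4 <-> 1 = 3/4
χ -> χ = 1/2 -> 1/2 = 1
χ -> φ = 1/2 -> 1/2 = 1
(χ -> χ) -> (χ -> φ) = 1 -> 1 = 1
(((ψ || ψ) || (ψ || χ)) <-> ((φ -> φ) || (χ || χ))) <-> ((χ -> χ) -> (χ -> φ)) = 3/4 <-> 1 = 3/4
φ -> ψ = 1/2 -> 3/4 = 1
!χ = !1/2 = 1/2
(φ -> ψ) -> !χ = 1 -> 1/2 = 1/2
ψ -> ψ = 3/4 -> 3/4 = 1
!(ψ -> ψ) = !1 = 0
((φ -> ψ) -> !χ) || !(ψ -> ψ) = 1/2 || 0 = 1/2
χ || ψ = 1/2 || 3/4 = 3/4
(χ || ψ) || φ = 3/4 || 1/2 = 3/4
!((χ || ψ) || φ) = !3/4 = 1/4
(((φ -> ψ) -> !χ) || !(ψ -> ψ)) <-> !((χ || ψ) || φ) = 1/2 <-> 1/4 = 3/4
!((((φ -> ψ) -> !χ) || !(ψ -> ψ)) <-> !((χ || ψ) || φ)) = !3/4 = 1/4
!!((((φ -> ψ) -> !χ) || !(ψ -> ψ)) <-> !((χ || ψ) || φ)) = !1/4 = 3/4
((((ψ || ψ) || (ψ || χ)) <-> ((φ -> φ) || (χ || χ))) <-> ((χ -> χ) -> (χ -> φ))) <-> !!((((φ -> ψ) -> !χ) || !(ψ -> ψ)) <-> !((χ || ψ) || φ)) = 3/4 <-> 3/4 = 1

1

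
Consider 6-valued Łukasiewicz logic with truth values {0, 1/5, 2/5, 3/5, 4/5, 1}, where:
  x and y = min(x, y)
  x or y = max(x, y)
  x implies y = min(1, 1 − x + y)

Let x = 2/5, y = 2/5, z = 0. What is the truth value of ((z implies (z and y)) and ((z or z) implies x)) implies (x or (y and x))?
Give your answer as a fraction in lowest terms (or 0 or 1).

2/5

z and y = 0 and 2/5 = 0
z implies (z and y) = 0 implies 0 = 1
z or z = 0 or 0 = 0
(z or z) implies x = 0 implies 2/5 = 1
(z implies (z and y)) and ((z or z) implies x) = 1 and 1 = 1
y and x = 2/5 and 2/5 = 2/5
x or (y and x) = 2/5 or 2/5 = 2/5
((z implies (z and y)) and ((z or z) implies x)) implies (x or (y and x)) = 1 implies 2/5 = 2/5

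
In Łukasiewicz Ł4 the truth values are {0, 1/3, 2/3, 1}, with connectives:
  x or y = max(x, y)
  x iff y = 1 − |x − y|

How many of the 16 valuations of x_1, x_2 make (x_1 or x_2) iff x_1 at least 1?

x_1 = 0, x_2 = 0 ↦ 1  ≥
x_1 = 0, x_2 = 1/3 ↦ 2/3  <
x_1 = 0, x_2 = 2/3 ↦ 1/3  <
x_1 = 0, x_2 = 1 ↦ 0  <
x_1 = 1/3, x_2 = 0 ↦ 1  ≥
x_1 = 1/3, x_2 = 1/3 ↦ 1  ≥
x_1 = 1/3, x_2 = 2/3 ↦ 2/3  <
x_1 = 1/3, x_2 = 1 ↦ 1/3  <
x_1 = 2/3, x_2 = 0 ↦ 1  ≥
x_1 = 2/3, x_2 = 1/3 ↦ 1  ≥
x_1 = 2/3, x_2 = 2/3 ↦ 1  ≥
x_1 = 2/3, x_2 = 1 ↦ 2/3  <
x_1 = 1, x_2 = 0 ↦ 1  ≥
x_1 = 1, x_2 = 1/3 ↦ 1  ≥
x_1 = 1, x_2 = 2/3 ↦ 1  ≥
x_1 = 1, x_2 = 1 ↦ 1  ≥
So 10 of the 16 assignments meet the threshold.

10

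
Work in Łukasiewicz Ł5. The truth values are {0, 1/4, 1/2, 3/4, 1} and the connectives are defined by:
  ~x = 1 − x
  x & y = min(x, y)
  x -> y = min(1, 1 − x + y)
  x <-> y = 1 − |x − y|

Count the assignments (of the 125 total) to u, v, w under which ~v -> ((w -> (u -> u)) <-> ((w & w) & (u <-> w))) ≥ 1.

62

value 1: 62 assignments (counts)
value 3/4: 24 assignments
value 1/2: 20 assignments
value 1/4: 13 assignments
value 0: 6 assignments
So 62 of the 125 assignments meet the threshold.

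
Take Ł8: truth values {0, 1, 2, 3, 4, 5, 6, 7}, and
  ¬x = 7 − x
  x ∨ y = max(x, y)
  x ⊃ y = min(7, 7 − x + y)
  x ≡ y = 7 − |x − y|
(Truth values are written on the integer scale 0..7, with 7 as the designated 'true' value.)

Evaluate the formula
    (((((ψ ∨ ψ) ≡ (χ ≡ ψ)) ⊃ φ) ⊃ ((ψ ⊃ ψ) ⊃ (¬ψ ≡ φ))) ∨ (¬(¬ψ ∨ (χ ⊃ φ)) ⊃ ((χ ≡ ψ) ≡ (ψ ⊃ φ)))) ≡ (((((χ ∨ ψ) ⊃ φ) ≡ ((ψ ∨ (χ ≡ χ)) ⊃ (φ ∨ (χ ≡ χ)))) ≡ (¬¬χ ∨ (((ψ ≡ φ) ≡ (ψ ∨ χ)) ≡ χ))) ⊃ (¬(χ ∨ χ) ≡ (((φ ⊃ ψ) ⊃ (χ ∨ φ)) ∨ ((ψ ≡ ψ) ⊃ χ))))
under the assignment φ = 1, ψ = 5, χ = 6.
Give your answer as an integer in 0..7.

6

ψ ∨ ψ = 5 ∨ 5 = 5
χ ≡ ψ = 6 ≡ 5 = 6
(ψ ∨ ψ) ≡ (χ ≡ ψ) = 5 ≡ 6 = 6
((ψ ∨ ψ) ≡ (χ ≡ ψ)) ⊃ φ = 6 ⊃ 1 = 2
ψ ⊃ ψ = 5 ⊃ 5 = 7
¬ψ = ¬5 = 2
¬ψ ≡ φ = 2 ≡ 1 = 6
(ψ ⊃ ψ) ⊃ (¬ψ ≡ φ) = 7 ⊃ 6 = 6
(((ψ ∨ ψ) ≡ (χ ≡ ψ)) ⊃ φ) ⊃ ((ψ ⊃ ψ) ⊃ (¬ψ ≡ φ)) = 2 ⊃ 6 = 7
¬ψ = ¬5 = 2
χ ⊃ φ = 6 ⊃ 1 = 2
¬ψ ∨ (χ ⊃ φ) = 2 ∨ 2 = 2
¬(¬ψ ∨ (χ ⊃ φ)) = ¬2 = 5
χ ≡ ψ = 6 ≡ 5 = 6
ψ ⊃ φ = 5 ⊃ 1 = 3
(χ ≡ ψ) ≡ (ψ ⊃ φ) = 6 ≡ 3 = 4
¬(¬ψ ∨ (χ ⊃ φ)) ⊃ ((χ ≡ ψ) ≡ (ψ ⊃ φ)) = 5 ⊃ 4 = 6
((((ψ ∨ ψ) ≡ (χ ≡ ψ)) ⊃ φ) ⊃ ((ψ ⊃ ψ) ⊃ (¬ψ ≡ φ))) ∨ (¬(¬ψ ∨ (χ ⊃ φ)) ⊃ ((χ ≡ ψ) ≡ (ψ ⊃ φ))) = 7 ∨ 6 = 7
χ ∨ ψ = 6 ∨ 5 = 6
(χ ∨ ψ) ⊃ φ = 6 ⊃ 1 = 2
χ ≡ χ = 6 ≡ 6 = 7
ψ ∨ (χ ≡ χ) = 5 ∨ 7 = 7
χ ≡ χ = 6 ≡ 6 = 7
φ ∨ (χ ≡ χ) = 1 ∨ 7 = 7
(ψ ∨ (χ ≡ χ)) ⊃ (φ ∨ (χ ≡ χ)) = 7 ⊃ 7 = 7
((χ ∨ ψ) ⊃ φ) ≡ ((ψ ∨ (χ ≡ χ)) ⊃ (φ ∨ (χ ≡ χ))) = 2 ≡ 7 = 2
¬χ = ¬6 = 1
¬¬χ = ¬1 = 6
ψ ≡ φ = 5 ≡ 1 = 3
ψ ∨ χ = 5 ∨ 6 = 6
(ψ ≡ φ) ≡ (ψ ∨ χ) = 3 ≡ 6 = 4
((ψ ≡ φ) ≡ (ψ ∨ χ)) ≡ χ = 4 ≡ 6 = 5
¬¬χ ∨ (((ψ ≡ φ) ≡ (ψ ∨ χ)) ≡ χ) = 6 ∨ 5 = 6
(((χ ∨ ψ) ⊃ φ) ≡ ((ψ ∨ (χ ≡ χ)) ⊃ (φ ∨ (χ ≡ χ)))) ≡ (¬¬χ ∨ (((ψ ≡ φ) ≡ (ψ ∨ χ)) ≡ χ)) = 2 ≡ 6 = 3
χ ∨ χ = 6 ∨ 6 = 6
¬(χ ∨ χ) = ¬6 = 1
φ ⊃ ψ = 1 ⊃ 5 = 7
χ ∨ φ = 6 ∨ 1 = 6
(φ ⊃ ψ) ⊃ (χ ∨ φ) = 7 ⊃ 6 = 6
ψ ≡ ψ = 5 ≡ 5 = 7
(ψ ≡ ψ) ⊃ χ = 7 ⊃ 6 = 6
((φ ⊃ ψ) ⊃ (χ ∨ φ)) ∨ ((ψ ≡ ψ) ⊃ χ) = 6 ∨ 6 = 6
¬(χ ∨ χ) ≡ (((φ ⊃ ψ) ⊃ (χ ∨ φ)) ∨ ((ψ ≡ ψ) ⊃ χ)) = 1 ≡ 6 = 2
((((χ ∨ ψ) ⊃ φ) ≡ ((ψ ∨ (χ ≡ χ)) ⊃ (φ ∨ (χ ≡ χ)))) ≡ (¬¬χ ∨ (((ψ ≡ φ) ≡ (ψ ∨ χ)) ≡ χ))) ⊃ (¬(χ ∨ χ) ≡ (((φ ⊃ ψ) ⊃ (χ ∨ φ)) ∨ ((ψ ≡ ψ) ⊃ χ))) = 3 ⊃ 2 = 6
(((((ψ ∨ ψ) ≡ (χ ≡ ψ)) ⊃ φ) ⊃ ((ψ ⊃ ψ) ⊃ (¬ψ ≡ φ))) ∨ (¬(¬ψ ∨ (χ ⊃ φ)) ⊃ ((χ ≡ ψ) ≡ (ψ ⊃ φ)))) ≡ (((((χ ∨ ψ) ⊃ φ) ≡ ((ψ ∨ (χ ≡ χ)) ⊃ (φ ∨ (χ ≡ χ)))) ≡ (¬¬χ ∨ (((ψ ≡ φ) ≡ (ψ ∨ χ)) ≡ χ))) ⊃ (¬(χ ∨ χ) ≡ (((φ ⊃ ψ) ⊃ (χ ∨ φ)) ∨ ((ψ ≡ ψ) ⊃ χ)))) = 7 ≡ 6 = 6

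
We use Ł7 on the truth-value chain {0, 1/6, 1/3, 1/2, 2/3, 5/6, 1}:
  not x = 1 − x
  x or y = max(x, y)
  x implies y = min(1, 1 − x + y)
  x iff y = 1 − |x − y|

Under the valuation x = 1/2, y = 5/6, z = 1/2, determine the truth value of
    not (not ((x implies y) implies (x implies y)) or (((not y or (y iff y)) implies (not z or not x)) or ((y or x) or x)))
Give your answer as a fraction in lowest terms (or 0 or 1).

1/6

x implies y = 1/2 implies 5/6 = 1
x implies y = 1/2 implies 5/6 = 1
(x implies y) implies (x implies y) = 1 implies 1 = 1
not ((x implies y) implies (x implies y)) = not 1 = 0
not y = not 5/6 = 1/6
y iff y = 5/6 iff 5/6 = 1
not y or (y iff y) = 1/6 or 1 = 1
not z = not 1/2 = 1/2
not x = not 1/2 = 1/2
not z or not x = 1/2 or 1/2 = 1/2
(not y or (y iff y)) implies (not z or not x) = 1 implies 1/2 = 1/2
y or x = 5/6 or 1/2 = 5/6
(y or x) or x = 5/6 or 1/2 = 5/6
((not y or (y iff y)) implies (not z or not x)) or ((y or x) or x) = 1/2 or 5/6 = 5/6
not ((x implies y) implies (x implies y)) or (((not y or (y iff y)) implies (not z or not x)) or ((y or x) or x)) = 0 or 5/6 = 5/6
not (not ((x implies y) implies (x implies y)) or (((not y or (y iff y)) implies (not z or not x)) or ((y or x) or x))) = not 5/6 = 1/6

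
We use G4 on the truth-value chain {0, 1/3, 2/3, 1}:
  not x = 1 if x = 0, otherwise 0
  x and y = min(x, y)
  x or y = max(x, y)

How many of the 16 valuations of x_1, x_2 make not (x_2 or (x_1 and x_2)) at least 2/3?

x_1 = 0, x_2 = 0 ↦ 1  ≥
x_1 = 0, x_2 = 1/3 ↦ 0  <
x_1 = 0, x_2 = 2/3 ↦ 0  <
x_1 = 0, x_2 = 1 ↦ 0  <
x_1 = 1/3, x_2 = 0 ↦ 1  ≥
x_1 = 1/3, x_2 = 1/3 ↦ 0  <
x_1 = 1/3, x_2 = 2/3 ↦ 0  <
x_1 = 1/3, x_2 = 1 ↦ 0  <
x_1 = 2/3, x_2 = 0 ↦ 1  ≥
x_1 = 2/3, x_2 = 1/3 ↦ 0  <
x_1 = 2/3, x_2 = 2/3 ↦ 0  <
x_1 = 2/3, x_2 = 1 ↦ 0  <
x_1 = 1, x_2 = 0 ↦ 1  ≥
x_1 = 1, x_2 = 1/3 ↦ 0  <
x_1 = 1, x_2 = 2/3 ↦ 0  <
x_1 = 1, x_2 = 1 ↦ 0  <
So 4 of the 16 assignments meet the threshold.

4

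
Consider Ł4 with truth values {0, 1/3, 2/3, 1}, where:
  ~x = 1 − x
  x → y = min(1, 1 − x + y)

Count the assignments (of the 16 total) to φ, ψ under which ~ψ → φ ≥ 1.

φ = 0, ψ = 0 ↦ 0  <
φ = 0, ψ = 1/3 ↦ 1/3  <
φ = 0, ψ = 2/3 ↦ 2/3  <
φ = 0, ψ = 1 ↦ 1  ≥
φ = 1/3, ψ = 0 ↦ 1/3  <
φ = 1/3, ψ = 1/3 ↦ 2/3  <
φ = 1/3, ψ = 2/3 ↦ 1  ≥
φ = 1/3, ψ = 1 ↦ 1  ≥
φ = 2/3, ψ = 0 ↦ 2/3  <
φ = 2/3, ψ = 1/3 ↦ 1  ≥
φ = 2/3, ψ = 2/3 ↦ 1  ≥
φ = 2/3, ψ = 1 ↦ 1  ≥
φ = 1, ψ = 0 ↦ 1  ≥
φ = 1, ψ = 1/3 ↦ 1  ≥
φ = 1, ψ = 2/3 ↦ 1  ≥
φ = 1, ψ = 1 ↦ 1  ≥
So 10 of the 16 assignments meet the threshold.

10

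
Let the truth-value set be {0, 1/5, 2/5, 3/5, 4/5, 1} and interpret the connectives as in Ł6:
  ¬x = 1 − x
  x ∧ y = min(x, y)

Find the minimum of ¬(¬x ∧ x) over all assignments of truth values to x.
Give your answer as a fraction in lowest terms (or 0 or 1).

3/5

Take x = 2/5:
¬x = ¬2/5 = 3/5
¬x ∧ x = 3/5 ∧ 2/5 = 2/5
¬(¬x ∧ x) = ¬2/5 = 3/5
No assignment yields a value below 3/5, so this is the minimum.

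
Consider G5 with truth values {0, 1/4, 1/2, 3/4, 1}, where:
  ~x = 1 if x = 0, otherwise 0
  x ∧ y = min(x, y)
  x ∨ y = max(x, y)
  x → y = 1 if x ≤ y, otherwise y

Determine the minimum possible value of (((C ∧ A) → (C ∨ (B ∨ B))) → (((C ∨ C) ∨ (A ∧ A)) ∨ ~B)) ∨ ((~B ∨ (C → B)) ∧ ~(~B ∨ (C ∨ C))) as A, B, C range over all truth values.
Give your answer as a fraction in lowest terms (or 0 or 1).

1/4

Take A = 0, B = 1/4, C = 1/4:
C ∧ A = 1/4 ∧ 0 = 0
B ∨ B = 1/4 ∨ 1/4 = 1/4
C ∨ (B ∨ B) = 1/4 ∨ 1/4 = 1/4
(C ∧ A) → (C ∨ (B ∨ B)) = 0 → 1/4 = 1
C ∨ C = 1/4 ∨ 1/4 = 1/4
A ∧ A = 0 ∧ 0 = 0
(C ∨ C) ∨ (A ∧ A) = 1/4 ∨ 0 = 1/4
~B = ~1/4 = 0
((C ∨ C) ∨ (A ∧ A)) ∨ ~B = 1/4 ∨ 0 = 1/4
((C ∧ A) → (C ∨ (B ∨ B))) → (((C ∨ C) ∨ (A ∧ A)) ∨ ~B) = 1 → 1/4 = 1/4
~B = ~1/4 = 0
C → B = 1/4 → 1/4 = 1
~B ∨ (C → B) = 0 ∨ 1 = 1
~B = ~1/4 = 0
C ∨ C = 1/4 ∨ 1/4 = 1/4
~B ∨ (C ∨ C) = 0 ∨ 1/4 = 1/4
~(~B ∨ (C ∨ C)) = ~1/4 = 0
(~B ∨ (C → B)) ∧ ~(~B ∨ (C ∨ C)) = 1 ∧ 0 = 0
(((C ∧ A) → (C ∨ (B ∨ B))) → (((C ∨ C) ∨ (A ∧ A)) ∨ ~B)) ∨ ((~B ∨ (C → B)) ∧ ~(~B ∨ (C ∨ C))) = 1/4 ∨ 0 = 1/4
No assignment yields a value below 1/4, so this is the minimum.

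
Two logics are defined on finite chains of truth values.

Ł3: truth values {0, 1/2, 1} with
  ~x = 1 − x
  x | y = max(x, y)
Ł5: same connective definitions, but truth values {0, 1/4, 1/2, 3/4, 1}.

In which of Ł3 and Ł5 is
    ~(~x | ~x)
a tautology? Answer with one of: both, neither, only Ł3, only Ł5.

neither

In Ł3: at x = 0 the value is 0 — not a tautology.
In Ł5: at x = 0 the value is 0 — not a tautology.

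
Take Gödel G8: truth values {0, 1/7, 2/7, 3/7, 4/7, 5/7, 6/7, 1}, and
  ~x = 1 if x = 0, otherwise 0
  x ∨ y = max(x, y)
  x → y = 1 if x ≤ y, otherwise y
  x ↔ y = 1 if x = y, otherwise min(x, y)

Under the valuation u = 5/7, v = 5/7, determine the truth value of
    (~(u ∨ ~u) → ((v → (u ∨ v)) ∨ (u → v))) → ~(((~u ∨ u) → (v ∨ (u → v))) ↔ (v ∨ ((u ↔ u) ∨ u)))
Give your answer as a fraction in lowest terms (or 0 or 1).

0

~u = ~5/7 = 0
u ∨ ~u = 5/7 ∨ 0 = 5/7
~(u ∨ ~u) = ~5/7 = 0
u ∨ v = 5/7 ∨ 5/7 = 5/7
v → (u ∨ v) = 5/7 → 5/7 = 1
u → v = 5/7 → 5/7 = 1
(v → (u ∨ v)) ∨ (u → v) = 1 ∨ 1 = 1
~(u ∨ ~u) → ((v → (u ∨ v)) ∨ (u → v)) = 0 → 1 = 1
~u = ~5/7 = 0
~u ∨ u = 0 ∨ 5/7 = 5/7
u → v = 5/7 → 5/7 = 1
v ∨ (u → v) = 5/7 ∨ 1 = 1
(~u ∨ u) → (v ∨ (u → v)) = 5/7 → 1 = 1
u ↔ u = 5/7 ↔ 5/7 = 1
(u ↔ u) ∨ u = 1 ∨ 5/7 = 1
v ∨ ((u ↔ u) ∨ u) = 5/7 ∨ 1 = 1
((~u ∨ u) → (v ∨ (u → v))) ↔ (v ∨ ((u ↔ u) ∨ u)) = 1 ↔ 1 = 1
~(((~u ∨ u) → (v ∨ (u → v))) ↔ (v ∨ ((u ↔ u) ∨ u))) = ~1 = 0
(~(u ∨ ~u) → ((v → (u ∨ v)) ∨ (u → v))) → ~(((~u ∨ u) → (v ∨ (u → v))) ↔ (v ∨ ((u ↔ u) ∨ u))) = 1 → 0 = 0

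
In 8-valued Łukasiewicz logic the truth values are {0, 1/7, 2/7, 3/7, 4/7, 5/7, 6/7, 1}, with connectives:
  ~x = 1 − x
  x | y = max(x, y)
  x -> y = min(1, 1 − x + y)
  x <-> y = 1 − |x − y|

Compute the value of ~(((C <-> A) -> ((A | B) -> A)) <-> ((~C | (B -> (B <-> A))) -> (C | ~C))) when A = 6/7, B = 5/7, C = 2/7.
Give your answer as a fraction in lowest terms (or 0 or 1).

2/7

C <-> A = 2/7 <-> 6/7 = 3/7
A | B = 6/7 | 5/7 = 6/7
(A | B) -> A = 6/7 -> 6/7 = 1
(C <-> A) -> ((A | B) -> A) = 3/7 -> 1 = 1
~C = ~2/7 = 5/7
B <-> A = 5/7 <-> 6/7 = 6/7
B -> (B <-> A) = 5/7 -> 6/7 = 1
~C | (B -> (B <-> A)) = 5/7 | 1 = 1
~C = ~2/7 = 5/7
C | ~C = 2/7 | 5/7 = 5/7
(~C | (B -> (B <-> A))) -> (C | ~C) = 1 -> 5/7 = 5/7
((C <-> A) -> ((A | B) -> A)) <-> ((~C | (B -> (B <-> A))) -> (C | ~C)) = 1 <-> 5/7 = 5/7
~(((C <-> A) -> ((A | B) -> A)) <-> ((~C | (B -> (B <-> A))) -> (C | ~C))) = ~5/7 = 2/7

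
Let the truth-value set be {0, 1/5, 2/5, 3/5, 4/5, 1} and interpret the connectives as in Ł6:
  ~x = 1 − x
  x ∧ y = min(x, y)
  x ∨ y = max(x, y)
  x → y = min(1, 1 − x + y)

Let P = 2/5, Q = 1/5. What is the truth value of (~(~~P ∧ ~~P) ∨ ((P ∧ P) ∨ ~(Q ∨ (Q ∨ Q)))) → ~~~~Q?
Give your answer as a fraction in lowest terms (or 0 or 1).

~P = ~2/5 = 3/5
~~P = ~3/5 = 2/5
~P = ~2/5 = 3/5
~~P = ~3/5 = 2/5
~~P ∧ ~~P = 2/5 ∧ 2/5 = 2/5
~(~~P ∧ ~~P) = ~2/5 = 3/5
P ∧ P = 2/5 ∧ 2/5 = 2/5
Q ∨ Q = 1/5 ∨ 1/5 = 1/5
Q ∨ (Q ∨ Q) = 1/5 ∨ 1/5 = 1/5
~(Q ∨ (Q ∨ Q)) = ~1/5 = 4/5
(P ∧ P) ∨ ~(Q ∨ (Q ∨ Q)) = 2/5 ∨ 4/5 = 4/5
~(~~P ∧ ~~P) ∨ ((P ∧ P) ∨ ~(Q ∨ (Q ∨ Q))) = 3/5 ∨ 4/5 = 4/5
~Q = ~1/5 = 4/5
~~Q = ~4/5 = 1/5
~~~Q = ~1/5 = 4/5
~~~~Q = ~4/5 = 1/5
(~(~~P ∧ ~~P) ∨ ((P ∧ P) ∨ ~(Q ∨ (Q ∨ Q)))) → ~~~~Q = 4/5 → 1/5 = 2/5

2/5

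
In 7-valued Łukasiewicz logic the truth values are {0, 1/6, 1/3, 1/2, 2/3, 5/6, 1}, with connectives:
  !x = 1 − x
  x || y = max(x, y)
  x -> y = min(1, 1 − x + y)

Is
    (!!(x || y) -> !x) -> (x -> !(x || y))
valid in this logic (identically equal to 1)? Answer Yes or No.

At x = 1/6, y = 1/6, for instance:
x || y = 1/6 || 1/6 = 1/6
!(x || y) = !1/6 = 5/6
!!(x || y) = !5/6 = 1/6
!x = !1/6 = 5/6
!!(x || y) -> !x = 1/6 -> 5/6 = 1
x -> !(x || y) = 1/6 -> 5/6 = 1
(!!(x || y) -> !x) -> (x -> !(x || y)) = 1 -> 1 = 1
and checking the remaining 48 assignments likewise gives ≥ 1 in every case.

Yes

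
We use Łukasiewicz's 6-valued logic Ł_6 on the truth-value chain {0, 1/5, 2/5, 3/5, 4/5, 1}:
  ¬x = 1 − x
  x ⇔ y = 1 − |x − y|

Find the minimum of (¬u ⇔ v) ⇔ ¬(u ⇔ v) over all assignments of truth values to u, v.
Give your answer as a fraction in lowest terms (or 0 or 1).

1/5

Take u = 2/5, v = 2/5:
¬u = ¬2/5 = 3/5
¬u ⇔ v = 3/5 ⇔ 2/5 = 4/5
u ⇔ v = 2/5 ⇔ 2/5 = 1
¬(u ⇔ v) = ¬1 = 0
(¬u ⇔ v) ⇔ ¬(u ⇔ v) = 4/5 ⇔ 0 = 1/5
No assignment yields a value below 1/5, so this is the minimum.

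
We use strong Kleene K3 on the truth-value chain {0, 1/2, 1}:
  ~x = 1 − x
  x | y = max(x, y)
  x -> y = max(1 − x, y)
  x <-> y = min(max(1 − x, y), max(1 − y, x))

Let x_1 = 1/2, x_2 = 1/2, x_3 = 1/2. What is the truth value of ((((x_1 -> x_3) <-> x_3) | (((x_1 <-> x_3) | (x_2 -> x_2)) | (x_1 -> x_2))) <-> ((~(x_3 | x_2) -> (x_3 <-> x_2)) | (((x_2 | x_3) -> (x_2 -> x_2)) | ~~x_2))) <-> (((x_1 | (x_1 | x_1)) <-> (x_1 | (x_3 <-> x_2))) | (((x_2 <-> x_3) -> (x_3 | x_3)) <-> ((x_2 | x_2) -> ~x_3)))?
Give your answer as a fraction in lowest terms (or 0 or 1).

1/2

x_1 -> x_3 = 1/2 -> 1/2 = 1/2
(x_1 -> x_3) <-> x_3 = 1/2 <-> 1/2 = 1/2
x_1 <-> x_3 = 1/2 <-> 1/2 = 1/2
x_2 -> x_2 = 1/2 -> 1/2 = 1/2
(x_1 <-> x_3) | (x_2 -> x_2) = 1/2 | 1/2 = 1/2
x_1 -> x_2 = 1/2 -> 1/2 = 1/2
((x_1 <-> x_3) | (x_2 -> x_2)) | (x_1 -> x_2) = 1/2 | 1/2 = 1/2
((x_1 -> x_3) <-> x_3) | (((x_1 <-> x_3) | (x_2 -> x_2)) | (x_1 -> x_2)) = 1/2 | 1/2 = 1/2
x_3 | x_2 = 1/2 | 1/2 = 1/2
~(x_3 | x_2) = ~1/2 = 1/2
x_3 <-> x_2 = 1/2 <-> 1/2 = 1/2
~(x_3 | x_2) -> (x_3 <-> x_2) = 1/2 -> 1/2 = 1/2
x_2 | x_3 = 1/2 | 1/2 = 1/2
x_2 -> x_2 = 1/2 -> 1/2 = 1/2
(x_2 | x_3) -> (x_2 -> x_2) = 1/2 -> 1/2 = 1/2
~x_2 = ~1/2 = 1/2
~~x_2 = ~1/2 = 1/2
((x_2 | x_3) -> (x_2 -> x_2)) | ~~x_2 = 1/2 | 1/2 = 1/2
(~(x_3 | x_2) -> (x_3 <-> x_2)) | (((x_2 | x_3) -> (x_2 -> x_2)) | ~~x_2) = 1/2 | 1/2 = 1/2
(((x_1 -> x_3) <-> x_3) | (((x_1 <-> x_3) | (x_2 -> x_2)) | (x_1 -> x_2))) <-> ((~(x_3 | x_2) -> (x_3 <-> x_2)) | (((x_2 | x_3) -> (x_2 -> x_2)) | ~~x_2)) = 1/2 <-> 1/2 = 1/2
x_1 | x_1 = 1/2 | 1/2 = 1/2
x_1 | (x_1 | x_1) = 1/2 | 1/2 = 1/2
x_3 <-> x_2 = 1/2 <-> 1/2 = 1/2
x_1 | (x_3 <-> x_2) = 1/2 | 1/2 = 1/2
(x_1 | (x_1 | x_1)) <-> (x_1 | (x_3 <-> x_2)) = 1/2 <-> 1/2 = 1/2
x_2 <-> x_3 = 1/2 <-> 1/2 = 1/2
x_3 | x_3 = 1/2 | 1/2 = 1/2
(x_2 <-> x_3) -> (x_3 | x_3) = 1/2 -> 1/2 = 1/2
x_2 | x_2 = 1/2 | 1/2 = 1/2
~x_3 = ~1/2 = 1/2
(x_2 | x_2) -> ~x_3 = 1/2 -> 1/2 = 1/2
((x_2 <-> x_3) -> (x_3 | x_3)) <-> ((x_2 | x_2) -> ~x_3) = 1/2 <-> 1/2 = 1/2
((x_1 | (x_1 | x_1)) <-> (x_1 | (x_3 <-> x_2))) | (((x_2 <-> x_3) -> (x_3 | x_3)) <-> ((x_2 | x_2) -> ~x_3)) = 1/2 | 1/2 = 1/2
((((x_1 -> x_3) <-> x_3) | (((x_1 <-> x_3) | (x_2 -> x_2)) | (x_1 -> x_2))) <-> ((~(x_3 | x_2) -> (x_3 <-> x_2)) | (((x_2 | x_3) -> (x_2 -> x_2)) | ~~x_2))) <-> (((x_1 | (x_1 | x_1)) <-> (x_1 | (x_3 <-> x_2))) | (((x_2 <-> x_3) -> (x_3 | x_3)) <-> ((x_2 | x_2) -> ~x_3))) = 1/2 <-> 1/2 = 1/2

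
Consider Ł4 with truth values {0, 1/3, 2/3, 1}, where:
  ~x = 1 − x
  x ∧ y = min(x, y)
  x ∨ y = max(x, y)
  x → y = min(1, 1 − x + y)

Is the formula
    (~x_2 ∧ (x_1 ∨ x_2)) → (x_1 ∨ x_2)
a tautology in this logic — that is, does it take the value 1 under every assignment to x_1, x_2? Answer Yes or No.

x_1 = 0, x_2 = 0 ↦ 1
x_1 = 0, x_2 = 1/3 ↦ 1
x_1 = 0, x_2 = 2/3 ↦ 1
x_1 = 0, x_2 = 1 ↦ 1
x_1 = 1/3, x_2 = 0 ↦ 1
x_1 = 1/3, x_2 = 1/3 ↦ 1
x_1 = 1/3, x_2 = 2/3 ↦ 1
x_1 = 1/3, x_2 = 1 ↦ 1
x_1 = 2/3, x_2 = 0 ↦ 1
x_1 = 2/3, x_2 = 1/3 ↦ 1
x_1 = 2/3, x_2 = 2/3 ↦ 1
x_1 = 2/3, x_2 = 1 ↦ 1
x_1 = 1, x_2 = 0 ↦ 1
x_1 = 1, x_2 = 1/3 ↦ 1
x_1 = 1, x_2 = 2/3 ↦ 1
x_1 = 1, x_2 = 1 ↦ 1
Every assignment gives a value ≥ 1.

Yes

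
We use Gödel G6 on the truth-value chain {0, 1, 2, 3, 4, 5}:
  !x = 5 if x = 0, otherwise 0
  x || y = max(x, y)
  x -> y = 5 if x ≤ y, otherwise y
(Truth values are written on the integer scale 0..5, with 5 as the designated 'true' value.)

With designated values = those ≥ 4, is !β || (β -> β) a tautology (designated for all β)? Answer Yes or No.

β = 0 ↦ 5
β = 1 ↦ 5
β = 2 ↦ 5
β = 3 ↦ 5
β = 4 ↦ 5
β = 5 ↦ 5
Every assignment gives a value ≥ 4.

Yes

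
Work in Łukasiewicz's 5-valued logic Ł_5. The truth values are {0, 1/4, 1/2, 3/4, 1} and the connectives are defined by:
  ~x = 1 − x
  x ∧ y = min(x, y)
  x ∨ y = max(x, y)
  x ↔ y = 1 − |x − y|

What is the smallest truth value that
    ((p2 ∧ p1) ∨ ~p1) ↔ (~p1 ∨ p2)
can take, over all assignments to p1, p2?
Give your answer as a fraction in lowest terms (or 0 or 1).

Take p1 = 1/2, p2 = 1:
p2 ∧ p1 = 1 ∧ 1/2 = 1/2
~p1 = ~1/2 = 1/2
(p2 ∧ p1) ∨ ~p1 = 1/2 ∨ 1/2 = 1/2
~p1 = ~1/2 = 1/2
~p1 ∨ p2 = 1/2 ∨ 1 = 1
((p2 ∧ p1) ∨ ~p1) ↔ (~p1 ∨ p2) = 1/2 ↔ 1 = 1/2
No assignment yields a value below 1/2, so this is the minimum.

1/2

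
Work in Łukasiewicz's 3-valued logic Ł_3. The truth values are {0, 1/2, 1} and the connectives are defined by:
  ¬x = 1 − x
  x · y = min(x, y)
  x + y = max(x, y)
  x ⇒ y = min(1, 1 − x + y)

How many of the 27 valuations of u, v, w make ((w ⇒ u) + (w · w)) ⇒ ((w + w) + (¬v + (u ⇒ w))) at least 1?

21

value 1: 21 assignments (counts)
value 1/2: 5 assignments
value 0: 1 assignment
So 21 of the 27 assignments meet the threshold.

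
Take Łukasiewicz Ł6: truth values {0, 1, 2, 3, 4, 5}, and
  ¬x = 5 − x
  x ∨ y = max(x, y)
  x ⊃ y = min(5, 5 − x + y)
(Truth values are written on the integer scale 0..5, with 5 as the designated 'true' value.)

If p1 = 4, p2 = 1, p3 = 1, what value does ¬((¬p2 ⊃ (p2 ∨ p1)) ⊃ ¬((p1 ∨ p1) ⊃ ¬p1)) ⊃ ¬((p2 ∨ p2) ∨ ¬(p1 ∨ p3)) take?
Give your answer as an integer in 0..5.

5

¬p2 = ¬1 = 4
p2 ∨ p1 = 1 ∨ 4 = 4
¬p2 ⊃ (p2 ∨ p1) = 4 ⊃ 4 = 5
p1 ∨ p1 = 4 ∨ 4 = 4
¬p1 = ¬4 = 1
(p1 ∨ p1) ⊃ ¬p1 = 4 ⊃ 1 = 2
¬((p1 ∨ p1) ⊃ ¬p1) = ¬2 = 3
(¬p2 ⊃ (p2 ∨ p1)) ⊃ ¬((p1 ∨ p1) ⊃ ¬p1) = 5 ⊃ 3 = 3
¬((¬p2 ⊃ (p2 ∨ p1)) ⊃ ¬((p1 ∨ p1) ⊃ ¬p1)) = ¬3 = 2
p2 ∨ p2 = 1 ∨ 1 = 1
p1 ∨ p3 = 4 ∨ 1 = 4
¬(p1 ∨ p3) = ¬4 = 1
(p2 ∨ p2) ∨ ¬(p1 ∨ p3) = 1 ∨ 1 = 1
¬((p2 ∨ p2) ∨ ¬(p1 ∨ p3)) = ¬1 = 4
¬((¬p2 ⊃ (p2 ∨ p1)) ⊃ ¬((p1 ∨ p1) ⊃ ¬p1)) ⊃ ¬((p2 ∨ p2) ∨ ¬(p1 ∨ p3)) = 2 ⊃ 4 = 5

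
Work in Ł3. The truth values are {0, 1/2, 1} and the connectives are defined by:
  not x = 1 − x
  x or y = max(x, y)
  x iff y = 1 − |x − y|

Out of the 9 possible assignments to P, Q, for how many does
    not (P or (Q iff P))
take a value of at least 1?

P = 0, Q = 0 ↦ 0  <
P = 0, Q = 1/2 ↦ 1/2  <
P = 0, Q = 1 ↦ 1  ≥
P = 1/2, Q = 0 ↦ 1/2  <
P = 1/2, Q = 1/2 ↦ 0  <
P = 1/2, Q = 1 ↦ 1/2  <
P = 1, Q = 0 ↦ 0  <
P = 1, Q = 1/2 ↦ 0  <
P = 1, Q = 1 ↦ 0  <
So 1 of the 9 assignments meets the threshold.

1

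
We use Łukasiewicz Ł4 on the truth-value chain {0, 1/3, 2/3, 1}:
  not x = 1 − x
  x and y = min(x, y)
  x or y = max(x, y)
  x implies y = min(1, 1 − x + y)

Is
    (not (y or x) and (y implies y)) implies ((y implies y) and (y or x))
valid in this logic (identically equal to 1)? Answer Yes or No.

Counterexample: take x = 0, y = 0.
y or x = 0 or 0 = 0
not (y or x) = not 0 = 1
y implies y = 0 implies 0 = 1
not (y or x) and (y implies y) = 1 and 1 = 1
y implies y = 0 implies 0 = 1
y or x = 0 or 0 = 0
(y implies y) and (y or x) = 1 and 0 = 0
(not (y or x) and (y implies y)) implies ((y implies y) and (y or x)) = 1 implies 0 = 0
This gives 0 ≠ 1.

No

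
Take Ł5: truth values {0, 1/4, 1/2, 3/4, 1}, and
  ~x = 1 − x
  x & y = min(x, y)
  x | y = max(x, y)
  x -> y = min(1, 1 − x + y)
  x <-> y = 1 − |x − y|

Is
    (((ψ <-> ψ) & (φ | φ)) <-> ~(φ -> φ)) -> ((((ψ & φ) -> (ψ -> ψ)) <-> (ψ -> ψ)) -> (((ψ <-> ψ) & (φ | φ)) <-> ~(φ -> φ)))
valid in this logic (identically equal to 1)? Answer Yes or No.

At φ = 1/4, ψ = 3/4, for instance:
ψ <-> ψ = 3/4 <-> 3/4 = 1
φ | φ = 1/4 | 1/4 = 1/4
(ψ <-> ψ) & (φ | φ) = 1 & 1/4 = 1/4
φ -> φ = 1/4 -> 1/4 = 1
~(φ -> φ) = ~1 = 0
((ψ <-> ψ) & (φ | φ)) <-> ~(φ -> φ) = 1/4 <-> 0 = 3/4
ψ & φ = 3/4 & 1/4 = 1/4
ψ -> ψ = 3/4 -> 3/4 = 1
(ψ & φ) -> (ψ -> ψ) = 1/4 -> 1 = 1
ψ -> ψ = 3/4 -> 3/4 = 1
((ψ & φ) -> (ψ -> ψ)) <-> (ψ -> ψ) = 1 <-> 1 = 1
(((ψ & φ) -> (ψ -> ψ)) <-> (ψ -> ψ)) -> (((ψ <-> ψ) & (φ | φ)) <-> ~(φ -> φ)) = 1 -> 3/4 = 3/4
(((ψ <-> ψ) & (φ | φ)) <-> ~(φ -> φ)) -> ((((ψ & φ) -> (ψ -> ψ)) <-> (ψ -> ψ)) -> (((ψ <-> ψ) & (φ | φ)) <-> ~(φ -> φ))) = 3/4 -> 3/4 = 1
and checking the remaining 24 assignments likewise gives ≥ 1 in every case.

Yes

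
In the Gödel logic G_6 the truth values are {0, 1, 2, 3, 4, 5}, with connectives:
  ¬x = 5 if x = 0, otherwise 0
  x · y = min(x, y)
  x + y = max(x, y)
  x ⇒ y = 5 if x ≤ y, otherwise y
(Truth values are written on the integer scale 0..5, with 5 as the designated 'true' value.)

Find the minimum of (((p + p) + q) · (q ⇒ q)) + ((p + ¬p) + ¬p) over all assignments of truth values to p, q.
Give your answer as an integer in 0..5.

1

Take p = 1, q = 0:
p + p = 1 + 1 = 1
(p + p) + q = 1 + 0 = 1
q ⇒ q = 0 ⇒ 0 = 5
((p + p) + q) · (q ⇒ q) = 1 · 5 = 1
¬p = ¬1 = 0
p + ¬p = 1 + 0 = 1
¬p = ¬1 = 0
(p + ¬p) + ¬p = 1 + 0 = 1
(((p + p) + q) · (q ⇒ q)) + ((p + ¬p) + ¬p) = 1 + 1 = 1
No assignment yields a value below 1, so this is the minimum.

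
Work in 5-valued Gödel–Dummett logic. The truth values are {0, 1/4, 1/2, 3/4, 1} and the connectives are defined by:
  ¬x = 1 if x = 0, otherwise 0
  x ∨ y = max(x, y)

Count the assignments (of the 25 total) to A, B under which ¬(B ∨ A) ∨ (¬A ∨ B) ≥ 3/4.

13

value 1: 9 assignments (counts)
value 3/4: 4 assignments (counts)
value 1/2: 4 assignments
value 1/4: 4 assignments
value 0: 4 assignments
So 13 of the 25 assignments meet the threshold.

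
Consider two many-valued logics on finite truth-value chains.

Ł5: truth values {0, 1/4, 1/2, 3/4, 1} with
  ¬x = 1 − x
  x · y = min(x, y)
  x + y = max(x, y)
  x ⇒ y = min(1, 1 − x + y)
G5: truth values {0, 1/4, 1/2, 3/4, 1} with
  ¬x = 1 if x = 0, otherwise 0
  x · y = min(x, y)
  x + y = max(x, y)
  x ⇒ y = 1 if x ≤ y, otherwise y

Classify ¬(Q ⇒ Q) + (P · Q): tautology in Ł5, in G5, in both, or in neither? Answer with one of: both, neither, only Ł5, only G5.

neither

In Ł5: at P = 0, Q = 0 the value is 0 — not a tautology.
In G5: at P = 0, Q = 0 the value is 0 — not a tautology.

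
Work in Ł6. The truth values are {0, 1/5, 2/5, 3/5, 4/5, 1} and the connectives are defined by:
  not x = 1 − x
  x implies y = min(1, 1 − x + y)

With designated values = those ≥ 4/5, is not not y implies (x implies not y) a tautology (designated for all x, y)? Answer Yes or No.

Counterexample: take x = 2/5, y = 1.
not y = not 1 = 0
not not y = not 0 = 1
not y = not 1 = 0
x implies not y = 2/5 implies 0 = 3/5
not not y implies (x implies not y) = 1 implies 3/5 = 3/5
This gives 3/5, which is below 4/5.

No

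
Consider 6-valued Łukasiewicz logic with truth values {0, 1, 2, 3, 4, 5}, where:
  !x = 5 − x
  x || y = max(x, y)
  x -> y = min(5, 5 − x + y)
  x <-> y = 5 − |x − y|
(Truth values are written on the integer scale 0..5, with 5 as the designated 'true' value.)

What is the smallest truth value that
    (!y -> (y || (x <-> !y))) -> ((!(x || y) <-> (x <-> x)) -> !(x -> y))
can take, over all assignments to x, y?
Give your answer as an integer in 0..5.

Take x = 1, y = 2:
!y = !2 = 3
!y = !2 = 3
x <-> !y = 1 <-> 3 = 3
y || (x <-> !y) = 2 || 3 = 3
!y -> (y || (x <-> !y)) = 3 -> 3 = 5
x || y = 1 || 2 = 2
!(x || y) = !2 = 3
x <-> x = 1 <-> 1 = 5
!(x || y) <-> (x <-> x) = 3 <-> 5 = 3
x -> y = 1 -> 2 = 5
!(x -> y) = !5 = 0
(!(x || y) <-> (x <-> x)) -> !(x -> y) = 3 -> 0 = 2
(!y -> (y || (x <-> !y))) -> ((!(x || y) <-> (x <-> x)) -> !(x -> y)) = 5 -> 2 = 2
No assignment yields a value below 2, so this is the minimum.

2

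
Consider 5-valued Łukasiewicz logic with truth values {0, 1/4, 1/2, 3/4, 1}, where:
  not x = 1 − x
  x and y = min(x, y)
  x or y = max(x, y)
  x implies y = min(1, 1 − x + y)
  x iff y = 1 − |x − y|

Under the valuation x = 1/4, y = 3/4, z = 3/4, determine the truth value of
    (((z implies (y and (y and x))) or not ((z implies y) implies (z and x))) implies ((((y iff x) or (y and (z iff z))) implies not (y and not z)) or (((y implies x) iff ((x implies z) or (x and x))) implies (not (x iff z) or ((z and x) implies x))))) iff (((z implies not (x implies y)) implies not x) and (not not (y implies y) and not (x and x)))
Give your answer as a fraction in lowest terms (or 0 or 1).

3/4

y and x = 3/4 and 1/4 = 1/4
y and (y and x) = 3/4 and 1/4 = 1/4
z implies (y and (y and x)) = 3/4 implies 1/4 = 1/2
z implies y = 3/4 implies 3/4 = 1
z and x = 3/4 and 1/4 = 1/4
(z implies y) implies (z and x) = 1 implies 1/4 = 1/4
not ((z implies y) implies (z and x)) = not 1/4 = 3/4
(z implies (y and (y and x))) or not ((z implies y) implies (z and x)) = 1/2 or 3/4 = 3/4
y iff x = 3/4 iff 1/4 = 1/2
z iff z = 3/4 iff 3/4 = 1
y and (z iff z) = 3/4 and 1 = 3/4
(y iff x) or (y and (z iff z)) = 1/2 or 3/4 = 3/4
not z = not 3/4 = 1/4
y and not z = 3/4 and 1/4 = 1/4
not (y and not z) = not 1/4 = 3/4
((y iff x) or (y and (z iff z))) implies not (y and not z) = 3/4 implies 3/4 = 1
y implies x = 3/4 implies 1/4 = 1/2
x implies z = 1/4 implies 3/4 = 1
x and x = 1/4 and 1/4 = 1/4
(x implies z) or (x and x) = 1 or 1/4 = 1
(y implies x) iff ((x implies z) or (x and x)) = 1/2 iff 1 = 1/2
x iff z = 1/4 iff 3/4 = 1/2
not (x iff z) = not 1/2 = 1/2
z and x = 3/4 and 1/4 = 1/4
(z and x) implies x = 1/4 implies 1/4 = 1
not (x iff z) or ((z and x) implies x) = 1/2 or 1 = 1
((y implies x) iff ((x implies z) or (x and x))) implies (not (x iff z) or ((z and x) implies x)) = 1/2 implies 1 = 1
(((y iff x) or (y and (z iff z))) implies not (y and not z)) or (((y implies x) iff ((x implies z) or (x and x))) implies (not (x iff z) or ((z and x) implies x))) = 1 or 1 = 1
((z implies (y and (y and x))) or not ((z implies y) implies (z and x))) implies ((((y iff x) or (y and (z iff z))) implies not (y and not z)) or (((y implies x) iff ((x implies z) or (x and x))) implies (not (x iff z) or ((z and x) implies x)))) = 3/4 implies 1 = 1
x implies y = 1/4 implies 3/4 = 1
not (x implies y) = not 1 = 0
z implies not (x implies y) = 3/4 implies 0 = 1/4
not x = not 1/4 = 3/4
(z implies not (x implies y)) implies not x = 1/4 implies 3/4 = 1
y implies y = 3/4 implies 3/4 = 1
not (y implies y) = not 1 = 0
not not (y implies y) = not 0 = 1
x and x = 1/4 and 1/4 = 1/4
not (x and x) = not 1/4 = 3/4
not not (y implies y) and not (x and x) = 1 and 3/4 = 3/4
((z implies not (x implies y)) implies not x) and (not not (y implies y) and not (x and x)) = 1 and 3/4 = 3/4
(((z implies (y and (y and x))) or not ((z implies y) implies (z and x))) implies ((((y iff x) or (y and (z iff z))) implies not (y and not z)) or (((y implies x) iff ((x implies z) or (x and x))) implies (not (x iff z) or ((z and x) implies x))))) iff (((z implies not (x implies y)) implies not x) and (not not (y implies y) and not (x and x))) = 1 iff 3/4 = 3/4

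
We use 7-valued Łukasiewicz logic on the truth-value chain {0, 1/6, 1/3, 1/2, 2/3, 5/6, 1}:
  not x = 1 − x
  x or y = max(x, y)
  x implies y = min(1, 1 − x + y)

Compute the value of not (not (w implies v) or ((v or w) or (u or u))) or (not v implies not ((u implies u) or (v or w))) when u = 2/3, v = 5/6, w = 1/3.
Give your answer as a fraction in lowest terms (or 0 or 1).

w implies v = 1/3 implies 5/6 = 1
not (w implies v) = not 1 = 0
v or w = 5/6 or 1/3 = 5/6
u or u = 2/3 or 2/3 = 2/3
(v or w) or (u or u) = 5/6 or 2/3 = 5/6
not (w implies v) or ((v or w) or (u or u)) = 0 or 5/6 = 5/6
not (not (w implies v) or ((v or w) or (u or u))) = not 5/6 = 1/6
not v = not 5/6 = 1/6
u implies u = 2/3 implies 2/3 = 1
v or w = 5/6 or 1/3 = 5/6
(u implies u) or (v or w) = 1 or 5/6 = 1
not ((u implies u) or (v or w)) = not 1 = 0
not v implies not ((u implies u) or (v or w)) = 1/6 implies 0 = 5/6
not (not (w implies v) or ((v or w) or (u or u))) or (not v implies not ((u implies u) or (v or w))) = 1/6 or 5/6 = 5/6

5/6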